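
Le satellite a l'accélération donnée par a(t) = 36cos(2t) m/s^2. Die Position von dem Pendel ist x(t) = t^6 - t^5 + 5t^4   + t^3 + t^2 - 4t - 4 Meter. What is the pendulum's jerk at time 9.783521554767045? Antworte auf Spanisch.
Debemos derivar nuestra ecuación de la posición x(t) = t^6 - t^5 + 5·t^4 + t^3 + t^2 - 4·t - 4 3 veces. Tomando d/dt de x(t), encontramos v(t) = 6·t^5 - 5·t^4 + 20·t^3 + 3·t^2 + 2·t - 4. Derivando la velocidad, obtenemos la aceleración: a(t) = 30·t^4 - 20·t^3 + 60·t^2 + 6·t + 2. Derivando la aceleración, obtenemos la sacudida: j(t) = 120·t^3 - 60·t^2 + 120·t + 6. Usando j(t) = 120·t^3 - 60·t^2 + 120·t + 6 y sustituyendo t = 9.783521554767045, encontramos j = 107811.250042156.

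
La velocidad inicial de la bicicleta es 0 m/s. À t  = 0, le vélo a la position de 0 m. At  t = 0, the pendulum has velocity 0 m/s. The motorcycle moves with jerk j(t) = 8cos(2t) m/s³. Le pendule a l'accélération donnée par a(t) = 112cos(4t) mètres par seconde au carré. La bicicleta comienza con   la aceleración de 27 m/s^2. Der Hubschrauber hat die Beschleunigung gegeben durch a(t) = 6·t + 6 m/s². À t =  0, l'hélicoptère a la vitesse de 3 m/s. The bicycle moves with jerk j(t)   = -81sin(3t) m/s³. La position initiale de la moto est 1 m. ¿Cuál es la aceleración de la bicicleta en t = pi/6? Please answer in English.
We must find the antiderivative of our jerk equation j(t) = -81·sin(3·t) 1 time. The integral of jerk is acceleration. Using a(0) = 27, we get a(t) = 27·cos(3·t). We have acceleration a(t) = 27·cos(3·t). Substituting t = pi/6: a(pi/6) = 0.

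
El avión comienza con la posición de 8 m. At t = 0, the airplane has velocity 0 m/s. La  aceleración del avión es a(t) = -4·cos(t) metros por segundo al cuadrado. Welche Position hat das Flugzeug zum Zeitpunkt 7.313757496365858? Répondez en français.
En partant de l'accélération a(t) = -4·cos(t), nous prenons 2 intégrales. La primitive de l'accélération, avec v(0) = 0, donne la vitesse: v(t) = -4·sin(t). L'intégrale de la vitesse est la position. En utilisant x(0) = 8, nous obtenons x(t) = 4·cos(t) + 4. En utilisant x(t) = 4·cos(t) + 4 et en substituant t = 7.313757496365858, nous trouvons x = 6.05731289403898.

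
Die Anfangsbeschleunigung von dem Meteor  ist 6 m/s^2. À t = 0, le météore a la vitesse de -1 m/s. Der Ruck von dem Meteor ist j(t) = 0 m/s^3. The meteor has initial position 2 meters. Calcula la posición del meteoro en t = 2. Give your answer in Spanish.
Necesitamos integrar nuestra ecuación de la sacudida j(t) = 0 3 veces. La integral de la sacudida, con a(0) = 6, da la aceleración: a(t) = 6. La antiderivada de la aceleración es la velocidad. Usando v(0) = -1, obtenemos v(t) = 6·t - 1. Tomando ∫v(t)dt y aplicando x(0) = 2, encontramos x(t) = 3·t^2 - t + 2. Usando x(t) = 3·t^2 - t + 2 y sustituyendo t = 2, encontramos x = 12.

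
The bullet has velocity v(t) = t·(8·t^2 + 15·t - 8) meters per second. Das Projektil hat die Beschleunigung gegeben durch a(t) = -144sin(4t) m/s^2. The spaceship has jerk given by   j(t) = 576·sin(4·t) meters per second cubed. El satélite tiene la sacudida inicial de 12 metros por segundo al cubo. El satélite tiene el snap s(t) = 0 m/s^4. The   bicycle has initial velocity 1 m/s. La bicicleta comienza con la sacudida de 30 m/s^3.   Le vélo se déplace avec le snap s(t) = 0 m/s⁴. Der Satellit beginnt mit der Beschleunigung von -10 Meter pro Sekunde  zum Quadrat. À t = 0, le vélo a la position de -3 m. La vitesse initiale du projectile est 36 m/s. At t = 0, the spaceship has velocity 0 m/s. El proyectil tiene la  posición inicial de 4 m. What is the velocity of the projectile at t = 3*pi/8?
We need to integrate our acceleration equation a(t) = -144·sin(4·t) 1 time. Taking ∫a(t)dt and applying v(0) = 36, we find v(t) = 36·cos(4·t). From the given velocity equation v(t) = 36·cos(4·t), we substitute t = 3*pi/8 to get v = 0.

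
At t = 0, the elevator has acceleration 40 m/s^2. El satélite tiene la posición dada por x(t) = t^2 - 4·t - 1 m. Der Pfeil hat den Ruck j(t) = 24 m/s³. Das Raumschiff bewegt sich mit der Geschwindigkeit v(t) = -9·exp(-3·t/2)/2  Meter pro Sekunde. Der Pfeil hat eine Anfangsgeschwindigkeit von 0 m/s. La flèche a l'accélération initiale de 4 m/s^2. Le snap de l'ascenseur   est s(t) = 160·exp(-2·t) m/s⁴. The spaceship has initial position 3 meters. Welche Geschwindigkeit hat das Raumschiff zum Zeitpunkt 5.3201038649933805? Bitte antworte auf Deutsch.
Aus der Gleichung für die Geschwindigkeit v(t) = -9·exp(-3·t/2)/2, setzen wir t = 5.3201038649933805 ein und erhalten v = -0.00153983747981411.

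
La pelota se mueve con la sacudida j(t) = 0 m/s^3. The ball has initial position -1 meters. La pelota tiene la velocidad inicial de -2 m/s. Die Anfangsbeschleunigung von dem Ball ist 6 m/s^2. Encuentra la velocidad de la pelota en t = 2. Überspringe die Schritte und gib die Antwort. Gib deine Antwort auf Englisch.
The velocity at t = 2 is v = 10.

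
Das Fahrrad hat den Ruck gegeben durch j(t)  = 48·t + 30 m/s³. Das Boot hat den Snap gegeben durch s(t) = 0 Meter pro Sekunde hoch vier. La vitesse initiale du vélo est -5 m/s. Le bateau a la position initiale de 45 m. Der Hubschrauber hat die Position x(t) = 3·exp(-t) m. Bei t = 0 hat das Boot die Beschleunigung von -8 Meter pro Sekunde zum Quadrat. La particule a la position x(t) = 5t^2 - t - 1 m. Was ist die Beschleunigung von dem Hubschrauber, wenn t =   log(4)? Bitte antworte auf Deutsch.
Wir müssen unsere Gleichung für die Position x(t) = 3·exp(-t) 2-mal ableiten. Mit d/dt von x(t) finden wir v(t) = -3·exp(-t). Die Ableitung von der Geschwindigkeit ergibt die Beschleunigung: a(t) = 3·exp(-t). Wir haben die Beschleunigung a(t) = 3·exp(-t). Durch Einsetzen von t = log(4): a(log(4)) = 3/4.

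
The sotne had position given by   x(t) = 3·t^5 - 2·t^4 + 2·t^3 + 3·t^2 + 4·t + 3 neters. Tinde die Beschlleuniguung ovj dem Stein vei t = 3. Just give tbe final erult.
Die Antwort ist 1446.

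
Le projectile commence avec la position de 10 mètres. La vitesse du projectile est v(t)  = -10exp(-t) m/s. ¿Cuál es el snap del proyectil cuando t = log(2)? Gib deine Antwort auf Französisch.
En partant de la vitesse v(t) = -10·exp(-t), nous prenons 3 dérivées. En prenant d/dt de v(t), nous trouvons a(t) = 10·exp(-t). En dérivant l'accélération, nous obtenons le jerk: j(t) = -10·exp(-t). En prenant d/dt de j(t), nous trouvons s(t) = 10·exp(-t). Nous avons le snap s(t) = 10·exp(-t). En substituant t = log(2): s(log(2)) = 5.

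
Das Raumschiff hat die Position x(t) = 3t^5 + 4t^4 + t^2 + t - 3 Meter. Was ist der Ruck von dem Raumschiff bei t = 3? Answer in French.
En partant de la position x(t) = 3·t^5 + 4·t^4 + t^2 + t - 3, nous prenons 3 dérivées. La dérivée de la position donne la vitesse: v(t) = 15·t^4 + 16·t^3 + 2·t + 1. En dérivant la vitesse, nous obtenons l'accélération: a(t) = 60·t^3 + 48·t^2 + 2. La dérivée de l'accélération donne le jerk: j(t) = 180·t^2 + 96·t. Nous avons le jerk j(t) = 180·t^2 + 96·t. En substituant t = 3: j(3) = 1908.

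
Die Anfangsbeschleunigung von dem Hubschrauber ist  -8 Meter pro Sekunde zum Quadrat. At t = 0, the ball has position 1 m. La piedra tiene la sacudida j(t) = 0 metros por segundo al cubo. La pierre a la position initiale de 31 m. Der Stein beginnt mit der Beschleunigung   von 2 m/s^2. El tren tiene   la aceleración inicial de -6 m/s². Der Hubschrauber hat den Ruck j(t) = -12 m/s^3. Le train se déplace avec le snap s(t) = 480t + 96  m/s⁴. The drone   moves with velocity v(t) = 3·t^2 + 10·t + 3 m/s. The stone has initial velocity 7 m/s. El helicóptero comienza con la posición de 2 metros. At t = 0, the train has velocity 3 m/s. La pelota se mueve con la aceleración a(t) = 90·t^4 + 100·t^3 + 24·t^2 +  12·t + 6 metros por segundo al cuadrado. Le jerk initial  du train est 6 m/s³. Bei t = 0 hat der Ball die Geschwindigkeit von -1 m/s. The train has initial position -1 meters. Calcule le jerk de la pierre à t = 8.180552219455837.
Nous avons le jerk j(t) = 0. En substituant t = 8.180552219455837: j(8.180552219455837) = 0.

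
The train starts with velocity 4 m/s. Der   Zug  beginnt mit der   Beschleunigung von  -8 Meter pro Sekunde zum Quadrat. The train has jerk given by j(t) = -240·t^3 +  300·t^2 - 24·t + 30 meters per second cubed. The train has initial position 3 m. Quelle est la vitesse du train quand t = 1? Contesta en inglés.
We must find the integral of our jerk equation j(t) = -240·t^3 + 300·t^2 - 24·t + 30 2 times. Finding the integral of j(t) and using a(0) = -8: a(t) = -60·t^4 + 100·t^3 - 12·t^2 + 30·t - 8. Integrating acceleration and using the initial condition v(0) = 4, we get v(t) = -12·t^5 + 25·t^4 - 4·t^3 + 15·t^2 - 8·t + 4. We have velocity v(t) = -12·t^5 + 25·t^4 - 4·t^3 + 15·t^2 - 8·t + 4. Substituting t = 1: v(1) = 20.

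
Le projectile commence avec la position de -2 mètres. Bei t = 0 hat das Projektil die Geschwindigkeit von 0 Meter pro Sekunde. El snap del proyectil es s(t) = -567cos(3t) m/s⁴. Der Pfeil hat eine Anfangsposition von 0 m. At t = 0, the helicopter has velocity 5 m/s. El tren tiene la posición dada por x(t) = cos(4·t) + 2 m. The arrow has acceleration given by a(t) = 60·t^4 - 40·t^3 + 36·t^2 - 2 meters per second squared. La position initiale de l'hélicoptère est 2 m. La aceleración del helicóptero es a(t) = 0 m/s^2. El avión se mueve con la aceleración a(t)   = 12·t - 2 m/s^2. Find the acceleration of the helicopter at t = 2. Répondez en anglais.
We have acceleration a(t) = 0. Substituting t = 2: a(2) = 0.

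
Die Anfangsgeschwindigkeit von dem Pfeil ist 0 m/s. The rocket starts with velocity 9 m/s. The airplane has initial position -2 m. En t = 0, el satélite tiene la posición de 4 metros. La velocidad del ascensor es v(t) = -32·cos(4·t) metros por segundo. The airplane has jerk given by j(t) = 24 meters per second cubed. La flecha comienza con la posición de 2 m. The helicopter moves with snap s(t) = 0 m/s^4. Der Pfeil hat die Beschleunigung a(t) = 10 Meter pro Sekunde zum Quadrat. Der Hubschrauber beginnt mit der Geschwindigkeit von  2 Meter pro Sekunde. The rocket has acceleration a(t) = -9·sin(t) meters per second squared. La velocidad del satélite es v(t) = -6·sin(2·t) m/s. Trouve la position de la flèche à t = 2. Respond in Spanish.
Necesitamos integrar nuestra ecuación de la aceleración a(t) = 10 2 veces. Tomando ∫a(t)dt y aplicando v(0) = 0, encontramos v(t) = 10·t. Tomando ∫v(t)dt y aplicando x(0) = 2, encontramos x(t) = 5·t^2 + 2. De la ecuación de la posición x(t) = 5·t^2 + 2, sustituimos t = 2 para obtener x = 22.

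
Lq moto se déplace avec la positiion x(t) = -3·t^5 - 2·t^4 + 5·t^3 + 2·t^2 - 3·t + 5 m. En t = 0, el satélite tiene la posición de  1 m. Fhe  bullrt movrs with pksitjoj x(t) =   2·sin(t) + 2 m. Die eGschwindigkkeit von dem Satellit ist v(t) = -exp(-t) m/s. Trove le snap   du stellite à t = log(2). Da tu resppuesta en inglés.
To solve this, we need to take 3 derivatives of our velocity equation v(t) = -exp(-t). The derivative of velocity gives acceleration: a(t) = exp(-t). Taking d/dt of a(t), we find j(t) = -exp(-t). The derivative of jerk gives snap: s(t) = exp(-t). From the given snap equation s(t) = exp(-t), we substitute t = log(2) to get s = 1/2.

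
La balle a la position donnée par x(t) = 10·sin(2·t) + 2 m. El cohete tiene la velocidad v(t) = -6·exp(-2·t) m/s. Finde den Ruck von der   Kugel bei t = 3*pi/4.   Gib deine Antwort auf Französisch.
Nous devons dériver notre équation de la position x(t) = 10·sin(2·t) + 2 3 fois. En prenant d/dt de x(t), nous trouvons v(t) = 20·cos(2·t). En prenant d/dt de v(t), nous trouvons a(t) = -40·sin(2·t). En prenant d/dt de a(t), nous trouvons j(t) = -80·cos(2·t). Nous avons le jerk j(t) = -80·cos(2·t). En substituant t = 3*pi/4: j(3*pi/4) = 0.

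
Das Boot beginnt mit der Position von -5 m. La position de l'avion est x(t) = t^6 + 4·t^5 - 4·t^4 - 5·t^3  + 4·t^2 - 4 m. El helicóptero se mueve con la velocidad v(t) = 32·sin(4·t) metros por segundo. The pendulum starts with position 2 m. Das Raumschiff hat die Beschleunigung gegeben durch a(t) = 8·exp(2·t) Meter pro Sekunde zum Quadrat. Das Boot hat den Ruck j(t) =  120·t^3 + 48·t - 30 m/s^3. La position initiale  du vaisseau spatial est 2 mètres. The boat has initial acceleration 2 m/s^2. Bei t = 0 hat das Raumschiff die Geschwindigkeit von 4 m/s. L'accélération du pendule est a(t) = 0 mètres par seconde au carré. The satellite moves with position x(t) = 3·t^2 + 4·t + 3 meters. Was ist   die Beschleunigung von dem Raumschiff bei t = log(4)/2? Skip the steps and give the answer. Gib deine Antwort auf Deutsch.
a(log(4)/2) = 32.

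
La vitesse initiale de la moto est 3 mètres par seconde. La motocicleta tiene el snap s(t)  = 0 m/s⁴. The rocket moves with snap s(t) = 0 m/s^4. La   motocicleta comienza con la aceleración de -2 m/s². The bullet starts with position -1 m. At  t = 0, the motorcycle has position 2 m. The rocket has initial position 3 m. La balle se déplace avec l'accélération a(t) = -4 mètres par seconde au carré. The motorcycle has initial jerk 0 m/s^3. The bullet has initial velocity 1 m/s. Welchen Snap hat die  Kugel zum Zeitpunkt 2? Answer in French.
Nous devons dériver notre équation de l'accélération a(t) = -4 2 fois. La dérivée de l'accélération donne le jerk: j(t) = 0. En prenant d/dt de j(t), nous trouvons s(t) = 0. En utilisant s(t) = 0 et en substituant t = 2, nous trouvons s = 0.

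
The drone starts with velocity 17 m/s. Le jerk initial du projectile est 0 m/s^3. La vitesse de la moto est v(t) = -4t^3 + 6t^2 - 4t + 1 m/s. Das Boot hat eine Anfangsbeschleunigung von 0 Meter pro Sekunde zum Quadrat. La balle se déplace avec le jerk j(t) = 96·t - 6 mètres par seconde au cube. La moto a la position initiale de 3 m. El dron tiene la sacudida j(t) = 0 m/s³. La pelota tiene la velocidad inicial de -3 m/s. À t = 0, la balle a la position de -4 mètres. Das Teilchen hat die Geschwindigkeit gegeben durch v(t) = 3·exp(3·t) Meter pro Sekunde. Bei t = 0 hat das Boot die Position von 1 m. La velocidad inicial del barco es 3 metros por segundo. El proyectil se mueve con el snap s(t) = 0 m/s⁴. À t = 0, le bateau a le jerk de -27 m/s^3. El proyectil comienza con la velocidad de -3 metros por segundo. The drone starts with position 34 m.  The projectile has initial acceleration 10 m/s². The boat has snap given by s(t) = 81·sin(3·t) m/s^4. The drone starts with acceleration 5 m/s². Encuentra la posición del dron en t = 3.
Necesitamos integrar nuestra ecuación de la sacudida j(t) = 0 3 veces. Tomando ∫j(t)dt y aplicando a(0) = 5, encontramos a(t) = 5. La antiderivada de la aceleración, con v(0) = 17, da la velocidad: v(t) = 5·t + 17. Tomando ∫v(t)dt y aplicando x(0) = 34, encontramos x(t) = 5·t^2/2 + 17·t + 34. De la ecuación de la posición x(t) = 5·t^2/2 + 17·t + 34, sustituimos t = 3 para obtener x = 215/2.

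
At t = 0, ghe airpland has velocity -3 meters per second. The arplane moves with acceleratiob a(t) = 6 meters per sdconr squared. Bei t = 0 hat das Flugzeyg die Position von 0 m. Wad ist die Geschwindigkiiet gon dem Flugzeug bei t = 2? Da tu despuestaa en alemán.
Wir müssen die Stammfunktion unserer Gleichung für die Beschleunigung a(t) = 6 1-mal finden. Durch Integration von der Beschleunigung und Verwendung der Anfangsbedingung v(0) = -3, erhalten wir v(t) = 6·t - 3. Wir haben die Geschwindigkeit v(t) = 6·t - 3. Durch Einsetzen von t = 2: v(2) = 9.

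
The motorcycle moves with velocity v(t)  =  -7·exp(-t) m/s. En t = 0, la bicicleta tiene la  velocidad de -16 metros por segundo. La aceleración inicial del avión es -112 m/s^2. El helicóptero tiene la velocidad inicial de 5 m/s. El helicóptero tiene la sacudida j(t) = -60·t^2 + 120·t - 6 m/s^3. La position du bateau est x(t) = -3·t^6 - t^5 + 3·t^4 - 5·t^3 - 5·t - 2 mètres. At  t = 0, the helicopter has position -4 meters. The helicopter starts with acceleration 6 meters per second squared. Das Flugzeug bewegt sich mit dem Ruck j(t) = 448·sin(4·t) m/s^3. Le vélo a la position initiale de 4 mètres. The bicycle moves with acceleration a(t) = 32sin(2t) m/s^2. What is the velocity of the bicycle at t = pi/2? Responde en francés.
Nous devons trouver l'intégrale de notre équation de l'accélération a(t) = 32·sin(2·t) 1 fois. En prenant ∫a(t)dt et en appliquant v(0) = -16, nous trouvons v(t) = -16·cos(2·t). De l'équation de la vitesse v(t) = -16·cos(2·t), nous substituons t = pi/2 pour obtenir v = 16.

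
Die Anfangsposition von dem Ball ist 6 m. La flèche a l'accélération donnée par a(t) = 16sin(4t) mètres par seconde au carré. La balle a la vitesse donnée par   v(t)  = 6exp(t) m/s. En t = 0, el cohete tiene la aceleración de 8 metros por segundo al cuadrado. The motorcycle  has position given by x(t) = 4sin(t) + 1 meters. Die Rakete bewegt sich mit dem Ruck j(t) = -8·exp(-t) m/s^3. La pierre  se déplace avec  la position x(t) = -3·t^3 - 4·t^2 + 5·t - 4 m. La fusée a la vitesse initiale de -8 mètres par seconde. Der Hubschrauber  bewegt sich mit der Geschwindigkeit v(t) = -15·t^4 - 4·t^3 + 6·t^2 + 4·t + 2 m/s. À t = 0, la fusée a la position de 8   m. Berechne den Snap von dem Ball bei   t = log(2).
Um dies zu lösen, müssen wir 3 Ableitungen unserer Gleichung für die Geschwindigkeit v(t) = 6·exp(t) nehmen. Die Ableitung von der Geschwindigkeit ergibt die Beschleunigung: a(t) = 6·exp(t). Die Ableitung von der Beschleunigung ergibt den Ruck: j(t) = 6·exp(t). Mit d/dt von j(t) finden wir s(t) = 6·exp(t). Mit s(t) = 6·exp(t) und Einsetzen von t = log(2), finden wir s = 12.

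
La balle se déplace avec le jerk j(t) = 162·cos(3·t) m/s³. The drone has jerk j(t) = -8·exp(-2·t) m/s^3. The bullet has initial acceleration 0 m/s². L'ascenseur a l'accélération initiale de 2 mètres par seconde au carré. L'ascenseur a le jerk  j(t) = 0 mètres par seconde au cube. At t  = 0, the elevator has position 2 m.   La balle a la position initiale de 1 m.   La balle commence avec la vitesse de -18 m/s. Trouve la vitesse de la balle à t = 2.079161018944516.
Nous devons intégrer notre équation du jerk j(t) = 162·cos(3·t) 2 fois. L'intégrale du jerk, avec a(0) = 0, donne l'accélération: a(t) = 54·sin(3·t). La primitive de l'accélération est la vitesse. En utilisant v(0) = -18, nous obtenons v(t) = -18·cos(3·t). Nous avons la vitesse v(t) = -18·cos(3·t). En substituant t = 2.079161018944516: v(2.079161018944516) = -17.9812050105792.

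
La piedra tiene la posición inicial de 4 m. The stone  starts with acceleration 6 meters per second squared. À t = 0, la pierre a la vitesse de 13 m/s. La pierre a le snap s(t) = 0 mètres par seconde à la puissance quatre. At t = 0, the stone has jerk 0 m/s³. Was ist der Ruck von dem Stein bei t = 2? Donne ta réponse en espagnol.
Partiendo del snap s(t) = 0, tomamos 1 antiderivada. La integral del snap es la sacudida. Usando j(0) = 0, obtenemos j(t) = 0. Usando j(t) = 0 y sustituyendo t = 2, encontramos j = 0.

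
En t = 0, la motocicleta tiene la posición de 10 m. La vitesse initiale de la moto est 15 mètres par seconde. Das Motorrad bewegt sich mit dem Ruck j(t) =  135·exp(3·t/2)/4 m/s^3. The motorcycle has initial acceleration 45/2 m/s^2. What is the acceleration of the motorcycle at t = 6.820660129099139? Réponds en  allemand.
Wir müssen die Stammfunktion unserer Gleichung für den Ruck j(t) = 135·exp(3·t/2)/4 1-mal finden. Durch Integration von dem Ruck und Verwendung der Anfangsbedingung a(0) = 45/2, erhalten wir a(t) = 45·exp(3·t/2)/2. Wir haben die Beschleunigung a(t) = 45·exp(3·t/2)/2. Durch Einsetzen von t = 6.820660129099139: a(6.820660129099139) = 624374.422125051.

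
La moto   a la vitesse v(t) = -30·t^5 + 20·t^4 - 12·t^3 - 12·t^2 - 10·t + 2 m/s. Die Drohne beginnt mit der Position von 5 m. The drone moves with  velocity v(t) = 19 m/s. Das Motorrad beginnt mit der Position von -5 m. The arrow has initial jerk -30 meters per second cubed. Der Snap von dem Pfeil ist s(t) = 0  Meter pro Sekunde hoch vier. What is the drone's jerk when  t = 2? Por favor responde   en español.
Debemos derivar nuestra ecuación de la velocidad v(t) = 19 2 veces. Tomando d/dt de v(t), encontramos a(t) = 0. La derivada de la aceleración da la sacudida: j(t) = 0. Tenemos la sacudida j(t) = 0. Sustituyendo t = 2: j(2) = 0.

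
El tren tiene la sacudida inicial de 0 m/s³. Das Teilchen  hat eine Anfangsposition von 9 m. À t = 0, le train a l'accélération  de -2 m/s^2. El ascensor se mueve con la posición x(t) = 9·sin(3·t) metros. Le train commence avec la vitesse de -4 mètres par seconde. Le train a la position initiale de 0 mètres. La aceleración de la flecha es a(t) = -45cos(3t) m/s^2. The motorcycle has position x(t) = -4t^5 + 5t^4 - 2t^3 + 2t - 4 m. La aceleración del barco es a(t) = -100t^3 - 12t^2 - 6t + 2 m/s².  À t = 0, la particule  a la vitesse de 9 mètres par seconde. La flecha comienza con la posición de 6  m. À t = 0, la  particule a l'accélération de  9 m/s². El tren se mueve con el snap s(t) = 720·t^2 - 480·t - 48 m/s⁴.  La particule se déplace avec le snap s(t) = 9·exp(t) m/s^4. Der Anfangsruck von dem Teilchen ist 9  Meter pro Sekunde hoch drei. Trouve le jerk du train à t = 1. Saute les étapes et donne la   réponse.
La réponse est -48.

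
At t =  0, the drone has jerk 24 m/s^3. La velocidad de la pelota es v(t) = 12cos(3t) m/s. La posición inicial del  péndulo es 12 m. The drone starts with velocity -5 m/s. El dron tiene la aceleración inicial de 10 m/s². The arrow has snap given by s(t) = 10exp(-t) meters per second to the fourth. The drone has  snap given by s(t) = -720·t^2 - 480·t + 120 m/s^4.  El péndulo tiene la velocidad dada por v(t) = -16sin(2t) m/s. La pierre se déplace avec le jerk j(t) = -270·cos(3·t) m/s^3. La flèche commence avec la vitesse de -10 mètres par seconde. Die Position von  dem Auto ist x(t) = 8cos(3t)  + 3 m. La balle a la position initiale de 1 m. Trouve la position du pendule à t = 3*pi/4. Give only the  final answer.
La réponse est 4.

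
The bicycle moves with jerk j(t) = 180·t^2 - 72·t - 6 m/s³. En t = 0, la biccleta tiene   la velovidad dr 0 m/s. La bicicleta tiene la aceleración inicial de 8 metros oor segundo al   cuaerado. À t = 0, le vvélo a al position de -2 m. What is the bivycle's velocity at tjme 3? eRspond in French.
Nous devons intégrer notre équation du jerk j(t) = 180·t^2 - 72·t - 6 2 fois. La primitive du jerk est l'accélération. En utilisant a(0) = 8, nous obtenons a(t) = 60·t^3 - 36·t^2 - 6·t + 8. L'intégrale de l'accélération est la vitesse. En utilisant v(0) = 0, nous obtenons v(t) = t·(15·t^3 - 12·t^2 - 3·t + 8). De l'équation de la vitesse v(t) = t·(15·t^3 - 12·t^2 - 3·t + 8), nous substituons t = 3 pour obtenir v = 888.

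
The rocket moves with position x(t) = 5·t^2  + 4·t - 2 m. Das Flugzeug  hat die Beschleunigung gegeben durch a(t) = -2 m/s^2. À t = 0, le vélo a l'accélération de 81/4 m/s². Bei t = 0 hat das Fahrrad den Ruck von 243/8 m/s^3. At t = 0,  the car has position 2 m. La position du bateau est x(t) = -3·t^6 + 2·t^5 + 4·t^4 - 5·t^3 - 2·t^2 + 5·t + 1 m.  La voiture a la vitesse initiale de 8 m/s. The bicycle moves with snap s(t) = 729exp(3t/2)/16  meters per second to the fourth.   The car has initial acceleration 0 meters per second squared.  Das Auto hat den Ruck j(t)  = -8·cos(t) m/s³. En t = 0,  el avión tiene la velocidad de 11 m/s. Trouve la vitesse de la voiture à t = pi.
En partant du jerk j(t) = -8·cos(t), nous prenons 2 primitives. En intégrant le jerk et en utilisant la condition initiale a(0) = 0, nous obtenons a(t) = -8·sin(t). En prenant ∫a(t)dt et en appliquant v(0) = 8, nous trouvons v(t) = 8·cos(t). De l'équation de la vitesse v(t) = 8·cos(t), nous substituons t = pi pour obtenir v = -8.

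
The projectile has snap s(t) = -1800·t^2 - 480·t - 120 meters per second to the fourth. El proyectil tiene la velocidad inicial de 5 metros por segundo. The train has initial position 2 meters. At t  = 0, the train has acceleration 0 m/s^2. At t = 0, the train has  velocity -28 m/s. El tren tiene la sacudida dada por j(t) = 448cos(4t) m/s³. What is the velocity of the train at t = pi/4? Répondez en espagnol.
Necesitamos integrar nuestra ecuación de la sacudida j(t) = 448·cos(4·t) 2 veces. Tomando ∫j(t)dt y aplicando a(0) = 0, encontramos a(t) = 112·sin(4·t). Integrando la aceleración y usando la condición inicial v(0) = -28, obtenemos v(t) = -28·cos(4·t). Tenemos la velocidad v(t) = -28·cos(4·t). Sustituyendo t = pi/4: v(pi/4) = 28.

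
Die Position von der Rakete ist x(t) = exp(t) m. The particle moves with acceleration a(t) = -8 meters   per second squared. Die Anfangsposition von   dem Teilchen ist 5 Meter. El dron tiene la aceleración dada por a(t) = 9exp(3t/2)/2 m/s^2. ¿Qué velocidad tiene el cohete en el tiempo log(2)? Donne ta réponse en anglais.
To solve this, we need to take 1 derivative of our position equation x(t) = exp(t). Differentiating position, we get velocity: v(t) = exp(t). From the given velocity equation v(t) = exp(t), we substitute t = log(2) to get v = 2.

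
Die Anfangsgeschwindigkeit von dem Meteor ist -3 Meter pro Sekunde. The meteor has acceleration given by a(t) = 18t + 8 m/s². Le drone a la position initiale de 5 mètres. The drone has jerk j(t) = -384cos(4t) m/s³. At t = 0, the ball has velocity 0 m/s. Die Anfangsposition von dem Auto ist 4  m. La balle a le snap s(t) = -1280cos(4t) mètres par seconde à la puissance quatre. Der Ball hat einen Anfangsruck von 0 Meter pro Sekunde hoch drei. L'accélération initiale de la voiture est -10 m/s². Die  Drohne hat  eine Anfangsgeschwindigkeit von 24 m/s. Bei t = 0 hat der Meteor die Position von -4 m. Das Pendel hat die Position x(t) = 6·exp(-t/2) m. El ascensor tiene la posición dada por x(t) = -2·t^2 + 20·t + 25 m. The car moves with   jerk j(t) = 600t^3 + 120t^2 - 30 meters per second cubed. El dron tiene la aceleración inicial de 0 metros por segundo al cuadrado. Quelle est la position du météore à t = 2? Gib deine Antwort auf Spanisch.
Partiendo de la aceleración a(t) = 18·t + 8, tomamos 2 antiderivadas. La integral de la aceleración, con v(0) = -3, da la velocidad: v(t) = 9·t^2 + 8·t - 3. Tomando ∫v(t)dt y aplicando x(0) = -4, encontramos x(t) = 3·t^3 + 4·t^2 - 3·t - 4. Tenemos la posición x(t) = 3·t^3 + 4·t^2 - 3·t - 4. Sustituyendo t = 2: x(2) = 30.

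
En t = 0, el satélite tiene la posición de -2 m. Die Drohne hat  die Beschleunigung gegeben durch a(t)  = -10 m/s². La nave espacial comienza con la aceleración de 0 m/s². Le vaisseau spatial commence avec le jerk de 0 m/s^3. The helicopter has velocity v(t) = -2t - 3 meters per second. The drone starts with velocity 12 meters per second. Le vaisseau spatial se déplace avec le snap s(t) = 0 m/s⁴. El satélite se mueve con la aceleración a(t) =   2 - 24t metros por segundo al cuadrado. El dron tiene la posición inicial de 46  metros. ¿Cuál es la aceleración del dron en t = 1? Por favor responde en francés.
Nous avons l'accélération a(t) = -10. En substituant t = 1: a(1) = -10.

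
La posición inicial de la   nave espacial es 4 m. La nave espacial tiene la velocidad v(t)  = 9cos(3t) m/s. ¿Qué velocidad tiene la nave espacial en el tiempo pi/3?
Tenemos la velocidad v(t) = 9·cos(3·t). Sustituyendo t = pi/3: v(pi/3) = -9.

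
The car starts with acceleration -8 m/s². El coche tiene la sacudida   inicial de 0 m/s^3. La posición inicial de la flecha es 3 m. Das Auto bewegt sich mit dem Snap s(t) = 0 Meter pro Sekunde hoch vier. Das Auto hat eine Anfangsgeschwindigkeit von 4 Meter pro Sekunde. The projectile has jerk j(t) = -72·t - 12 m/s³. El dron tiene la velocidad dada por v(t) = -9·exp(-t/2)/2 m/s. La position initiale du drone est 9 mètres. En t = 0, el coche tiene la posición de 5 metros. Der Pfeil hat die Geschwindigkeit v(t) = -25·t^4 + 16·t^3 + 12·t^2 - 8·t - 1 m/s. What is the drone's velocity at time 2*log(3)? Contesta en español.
Tenemos la velocidad v(t) = -9·exp(-t/2)/2. Sustituyendo t = 2*log(3): v(2*log(3)) = -3/2.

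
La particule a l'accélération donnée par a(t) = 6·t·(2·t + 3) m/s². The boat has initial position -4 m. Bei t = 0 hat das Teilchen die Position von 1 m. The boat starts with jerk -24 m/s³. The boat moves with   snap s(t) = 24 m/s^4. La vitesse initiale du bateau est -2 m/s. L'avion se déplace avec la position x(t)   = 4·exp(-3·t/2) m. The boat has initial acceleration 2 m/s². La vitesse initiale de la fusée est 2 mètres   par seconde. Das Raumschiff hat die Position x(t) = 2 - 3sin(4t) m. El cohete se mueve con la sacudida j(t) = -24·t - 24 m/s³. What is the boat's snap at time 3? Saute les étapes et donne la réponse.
The answer is 24.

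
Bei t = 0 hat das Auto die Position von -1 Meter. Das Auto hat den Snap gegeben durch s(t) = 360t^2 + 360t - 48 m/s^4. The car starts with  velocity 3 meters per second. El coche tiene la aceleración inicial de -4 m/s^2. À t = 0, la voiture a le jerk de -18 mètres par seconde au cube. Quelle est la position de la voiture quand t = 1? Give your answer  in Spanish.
Debemos encontrar la antiderivada de nuestra ecuación del snap s(t) = 360·t^2 + 360·t - 48 4 veces. Tomando ∫s(t)dt y aplicando j(0) = -18, encontramos j(t) = 120·t^3 + 180·t^2 - 48·t - 18. La antiderivada de la sacudida es la aceleración. Usando a(0) = -4, obtenemos a(t) = 30·t^4 + 60·t^3 - 24·t^2 - 18·t - 4. La integral de la aceleración, con v(0) = 3, da la velocidad: v(t) = 6·t^5 + 15·t^4 - 8·t^3 - 9·t^2 - 4·t + 3. Integrando la velocidad y usando la condición inicial x(0) = -1, obtenemos x(t) = t^6 + 3·t^5 - 2·t^4 - 3·t^3 - 2·t^2 + 3·t - 1. Usando x(t) = t^6 + 3·t^5 - 2·t^4 - 3·t^3 - 2·t^2 + 3·t - 1 y sustituyendo t = 1, encontramos x = -1.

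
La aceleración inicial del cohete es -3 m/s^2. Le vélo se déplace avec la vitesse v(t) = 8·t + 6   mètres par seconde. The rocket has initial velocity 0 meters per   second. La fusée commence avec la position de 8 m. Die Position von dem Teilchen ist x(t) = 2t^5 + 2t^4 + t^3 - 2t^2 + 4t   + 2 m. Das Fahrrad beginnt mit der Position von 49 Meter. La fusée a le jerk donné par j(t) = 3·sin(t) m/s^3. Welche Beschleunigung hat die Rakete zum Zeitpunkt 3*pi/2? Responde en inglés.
We need to integrate our jerk equation j(t) = 3·sin(t) 1 time. The integral of jerk is acceleration. Using a(0) = -3, we get a(t) = -3·cos(t). From the given acceleration equation a(t) = -3·cos(t), we substitute t = 3*pi/2 to get a = 0.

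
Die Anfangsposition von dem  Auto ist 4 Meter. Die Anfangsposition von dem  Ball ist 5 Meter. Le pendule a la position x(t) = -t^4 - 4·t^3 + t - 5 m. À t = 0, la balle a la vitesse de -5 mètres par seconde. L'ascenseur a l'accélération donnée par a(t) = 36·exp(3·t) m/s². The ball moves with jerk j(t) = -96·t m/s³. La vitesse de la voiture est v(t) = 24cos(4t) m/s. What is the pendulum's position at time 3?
We have position x(t) = -t^4 - 4·t^3 + t - 5. Substituting t = 3: x(3) = -191.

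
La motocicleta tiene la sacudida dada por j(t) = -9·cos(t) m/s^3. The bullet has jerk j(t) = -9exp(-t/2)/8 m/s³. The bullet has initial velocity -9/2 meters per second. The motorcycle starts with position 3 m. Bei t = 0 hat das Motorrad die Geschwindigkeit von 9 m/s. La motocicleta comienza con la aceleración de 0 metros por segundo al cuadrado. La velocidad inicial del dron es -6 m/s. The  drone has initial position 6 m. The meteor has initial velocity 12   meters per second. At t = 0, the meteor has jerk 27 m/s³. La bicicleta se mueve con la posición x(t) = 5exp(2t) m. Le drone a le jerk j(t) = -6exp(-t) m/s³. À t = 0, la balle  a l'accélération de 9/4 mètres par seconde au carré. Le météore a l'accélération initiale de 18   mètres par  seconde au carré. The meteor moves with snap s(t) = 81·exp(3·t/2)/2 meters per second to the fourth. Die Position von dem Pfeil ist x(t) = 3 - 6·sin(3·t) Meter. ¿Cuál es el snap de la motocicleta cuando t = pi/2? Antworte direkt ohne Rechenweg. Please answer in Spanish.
En t = pi/2, s = 9.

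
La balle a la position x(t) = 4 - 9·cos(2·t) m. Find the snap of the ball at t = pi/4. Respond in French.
Pour résoudre ceci, nous devons prendre 4 dérivées de notre équation de la position x(t) = 4 - 9·cos(2·t). En prenant d/dt de x(t), nous trouvons v(t) = 18·sin(2·t). En dérivant la vitesse, nous obtenons l'accélération: a(t) = 36·cos(2·t). En dérivant l'accélération, nous obtenons le jerk: j(t) = -72·sin(2·t). En prenant d/dt de j(t), nous trouvons s(t) = -144·cos(2·t). De l'équation du snap s(t) = -144·cos(2·t), nous substituons t = pi/4 pour obtenir s = 0.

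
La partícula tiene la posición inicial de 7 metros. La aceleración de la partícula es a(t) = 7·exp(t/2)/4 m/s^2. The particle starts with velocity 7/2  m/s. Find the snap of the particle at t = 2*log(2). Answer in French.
Pour résoudre ceci, nous devons prendre 2 dérivées de notre équation de l'accélération a(t) = 7·exp(t/2)/4. La dérivée de l'accélération donne le jerk: j(t) = 7·exp(t/2)/8. En dérivant le jerk, nous obtenons le snap: s(t) = 7·exp(t/2)/16. De l'équation du snap s(t) = 7·exp(t/2)/16, nous substituons t = 2*log(2) pour obtenir s = 7/8.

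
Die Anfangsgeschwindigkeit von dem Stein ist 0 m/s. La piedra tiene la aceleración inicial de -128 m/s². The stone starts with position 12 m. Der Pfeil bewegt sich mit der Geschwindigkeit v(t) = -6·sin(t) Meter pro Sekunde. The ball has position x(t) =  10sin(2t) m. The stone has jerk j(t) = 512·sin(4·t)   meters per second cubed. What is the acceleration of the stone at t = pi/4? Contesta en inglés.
To solve this, we need to take 1 antiderivative of our jerk equation j(t) = 512·sin(4·t). The antiderivative of jerk is acceleration. Using a(0) = -128, we get a(t) = -128·cos(4·t). We have acceleration a(t) = -128·cos(4·t). Substituting t = pi/4: a(pi/4) = 128.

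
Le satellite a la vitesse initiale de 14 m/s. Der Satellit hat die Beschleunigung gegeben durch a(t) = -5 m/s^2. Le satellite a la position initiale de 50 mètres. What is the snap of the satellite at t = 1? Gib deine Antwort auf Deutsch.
Ausgehend von der Beschleunigung a(t) = -5, nehmen wir 2 Ableitungen. Durch Ableiten von der Beschleunigung erhalten wir den Ruck: j(t) = 0. Mit d/dt von j(t) finden wir s(t) = 0. Aus der Gleichung für den Snap s(t) = 0, setzen wir t = 1 ein und erhalten s = 0.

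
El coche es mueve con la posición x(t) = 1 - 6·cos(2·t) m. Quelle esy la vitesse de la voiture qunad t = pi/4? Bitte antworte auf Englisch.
Starting from position x(t) = 1 - 6·cos(2·t), we take 1 derivative. Differentiating position, we get velocity: v(t) = 12·sin(2·t). We have velocity v(t) = 12·sin(2·t). Substituting t = pi/4: v(pi/4) = 12.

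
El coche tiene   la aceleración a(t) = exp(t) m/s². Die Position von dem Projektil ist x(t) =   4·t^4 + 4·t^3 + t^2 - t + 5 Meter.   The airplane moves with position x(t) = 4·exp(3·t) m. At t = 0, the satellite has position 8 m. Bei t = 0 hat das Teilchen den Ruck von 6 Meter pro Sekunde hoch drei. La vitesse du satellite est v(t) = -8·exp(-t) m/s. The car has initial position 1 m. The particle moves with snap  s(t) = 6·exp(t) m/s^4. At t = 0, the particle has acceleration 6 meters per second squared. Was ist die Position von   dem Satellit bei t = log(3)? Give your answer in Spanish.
Necesitamos integrar nuestra ecuación de la velocidad v(t) = -8·exp(-t) 1 vez. Tomando ∫v(t)dt y aplicando x(0) = 8, encontramos x(t) = 8·exp(-t). Usando x(t) = 8·exp(-t) y sustituyendo t = log(3), encontramos x = 8/3.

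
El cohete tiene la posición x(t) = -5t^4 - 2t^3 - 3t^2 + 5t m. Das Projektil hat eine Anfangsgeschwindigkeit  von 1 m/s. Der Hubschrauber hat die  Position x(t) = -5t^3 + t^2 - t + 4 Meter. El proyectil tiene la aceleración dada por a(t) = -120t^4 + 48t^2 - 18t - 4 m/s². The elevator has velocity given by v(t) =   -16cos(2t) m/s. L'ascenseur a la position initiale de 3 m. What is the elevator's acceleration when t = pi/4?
We must differentiate our velocity equation v(t) = -16·cos(2·t) 1 time. The derivative of velocity gives acceleration: a(t) = 32·sin(2·t). From the given acceleration equation a(t) = 32·sin(2·t), we substitute t = pi/4 to get a = 32.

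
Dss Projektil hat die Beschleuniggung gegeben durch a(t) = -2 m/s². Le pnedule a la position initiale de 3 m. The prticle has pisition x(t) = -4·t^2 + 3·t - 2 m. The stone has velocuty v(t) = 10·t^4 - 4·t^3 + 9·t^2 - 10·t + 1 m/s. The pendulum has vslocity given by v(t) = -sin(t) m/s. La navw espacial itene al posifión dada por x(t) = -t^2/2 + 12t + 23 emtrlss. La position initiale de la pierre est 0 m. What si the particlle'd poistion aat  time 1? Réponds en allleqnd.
Aus der Gleichung für die Position x(t) = -4·t^2 + 3·t - 2, setzen wir t = 1 ein und erhalten x = -3.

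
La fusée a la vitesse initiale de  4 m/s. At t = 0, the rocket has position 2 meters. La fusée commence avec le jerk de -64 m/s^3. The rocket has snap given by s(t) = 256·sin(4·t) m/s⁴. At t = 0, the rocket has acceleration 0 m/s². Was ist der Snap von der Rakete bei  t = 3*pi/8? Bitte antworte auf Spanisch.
Usando s(t) = 256·sin(4·t) y sustituyendo t = 3*pi/8, encontramos s = -256.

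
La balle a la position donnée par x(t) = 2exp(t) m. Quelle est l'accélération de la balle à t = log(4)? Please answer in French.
En partant de la position x(t) = 2·exp(t), nous prenons 2 dérivées. En dérivant la position, nous obtenons la vitesse: v(t) = 2·exp(t). En prenant d/dt de v(t), nous trouvons a(t) = 2·exp(t). En utilisant a(t) = 2·exp(t) et en substituant t = log(4), nous trouvons a = 8.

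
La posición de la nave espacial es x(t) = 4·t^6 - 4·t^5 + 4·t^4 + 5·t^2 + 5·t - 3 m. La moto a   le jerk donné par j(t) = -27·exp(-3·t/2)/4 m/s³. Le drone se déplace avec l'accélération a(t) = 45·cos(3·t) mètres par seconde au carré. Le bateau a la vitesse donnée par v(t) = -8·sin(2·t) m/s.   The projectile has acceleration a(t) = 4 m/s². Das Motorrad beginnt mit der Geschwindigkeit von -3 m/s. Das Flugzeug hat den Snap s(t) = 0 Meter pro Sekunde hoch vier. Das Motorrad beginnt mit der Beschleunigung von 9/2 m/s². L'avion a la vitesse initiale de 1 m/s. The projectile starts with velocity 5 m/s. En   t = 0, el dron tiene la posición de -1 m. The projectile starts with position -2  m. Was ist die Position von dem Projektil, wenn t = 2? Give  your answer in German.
Ausgehend von der Beschleunigung a(t) = 4, nehmen wir 2 Stammfunktionen. Durch Integration von der Beschleunigung und Verwendung der Anfangsbedingung v(0) = 5, erhalten wir v(t) = 4·t + 5. Die Stammfunktion von der Geschwindigkeit, mit x(0) = -2, ergibt die Position: x(t) = 2·t^2 + 5·t - 2. Aus der Gleichung für die Position x(t) = 2·t^2 + 5·t - 2, setzen wir t = 2 ein und erhalten x = 16.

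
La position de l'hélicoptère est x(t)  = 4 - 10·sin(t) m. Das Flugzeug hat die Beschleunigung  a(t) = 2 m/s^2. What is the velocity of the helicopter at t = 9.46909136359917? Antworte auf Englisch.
To solve this, we need to take 1 derivative of our position equation x(t) = 4 - 10·sin(t). Taking d/dt of x(t), we find v(t) = -10·cos(t). We have velocity v(t) = -10·cos(t). Substituting t = 9.46909136359917: v(9.46909136359917) = 9.99018321822222.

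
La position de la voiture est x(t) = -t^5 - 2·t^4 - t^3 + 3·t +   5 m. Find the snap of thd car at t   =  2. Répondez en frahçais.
Nous devons dériver notre équation de la position x(t) = -t^5 - 2·t^4 - t^3 + 3·t + 5 4 fois. La dérivée de la position donne la vitesse: v(t) = -5·t^4 - 8·t^3 - 3·t^2 + 3. En dérivant la vitesse, nous obtenons l'accélération: a(t) = -20·t^3 - 24·t^2 - 6·t. En dérivant l'accélération, nous obtenons le jerk: j(t) = -60·t^2 - 48·t - 6. La dérivée du jerk donne le snap: s(t) = -120·t - 48. En utilisant s(t) = -120·t - 48 et en substituant t = 2, nous trouvons s = -288.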